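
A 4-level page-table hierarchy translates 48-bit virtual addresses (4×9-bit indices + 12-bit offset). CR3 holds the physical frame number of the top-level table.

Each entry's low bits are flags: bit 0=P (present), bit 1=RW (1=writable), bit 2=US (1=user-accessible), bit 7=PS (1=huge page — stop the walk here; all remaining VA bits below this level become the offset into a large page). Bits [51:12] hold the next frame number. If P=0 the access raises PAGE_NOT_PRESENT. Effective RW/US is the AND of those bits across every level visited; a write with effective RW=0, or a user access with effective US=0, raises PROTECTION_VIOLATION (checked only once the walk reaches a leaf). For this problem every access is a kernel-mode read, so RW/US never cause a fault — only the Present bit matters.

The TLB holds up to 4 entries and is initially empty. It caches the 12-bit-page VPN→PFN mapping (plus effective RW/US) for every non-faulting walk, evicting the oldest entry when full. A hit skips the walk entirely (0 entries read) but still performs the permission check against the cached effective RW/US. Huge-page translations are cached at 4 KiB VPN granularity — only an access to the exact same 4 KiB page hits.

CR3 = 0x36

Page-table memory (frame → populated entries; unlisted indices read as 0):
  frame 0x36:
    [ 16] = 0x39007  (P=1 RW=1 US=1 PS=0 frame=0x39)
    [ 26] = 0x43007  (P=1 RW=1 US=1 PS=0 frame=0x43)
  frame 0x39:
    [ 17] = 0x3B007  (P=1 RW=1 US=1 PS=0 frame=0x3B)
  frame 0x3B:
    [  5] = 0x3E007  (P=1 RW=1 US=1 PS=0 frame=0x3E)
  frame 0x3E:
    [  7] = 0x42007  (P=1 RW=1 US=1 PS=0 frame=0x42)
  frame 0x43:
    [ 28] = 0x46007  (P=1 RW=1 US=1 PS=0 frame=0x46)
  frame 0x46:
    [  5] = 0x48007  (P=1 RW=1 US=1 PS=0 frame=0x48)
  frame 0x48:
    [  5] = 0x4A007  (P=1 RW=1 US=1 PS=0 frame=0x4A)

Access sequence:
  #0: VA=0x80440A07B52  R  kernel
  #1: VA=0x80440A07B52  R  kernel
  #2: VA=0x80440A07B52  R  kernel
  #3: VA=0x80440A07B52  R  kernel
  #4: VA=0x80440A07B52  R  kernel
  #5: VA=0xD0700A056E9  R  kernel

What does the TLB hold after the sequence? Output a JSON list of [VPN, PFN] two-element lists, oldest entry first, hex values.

Per-access translation:
#0 VA=0x80440A07B52 (r,kernel):
  L0: frame=0x36 idx=16 entry=0x39007 [P=1 RW=1 US=1 PS=0]
  L1: frame=0x39 idx=17 entry=0x3B007 [P=1 RW=1 US=1 PS=0]
  L2: frame=0x3B idx=5 entry=0x3E007 [P=1 RW=1 US=1 PS=0]
  L3: frame=0x3E idx=7 entry=0x42007 [P=1 RW=1 US=1 PS=0]
  ⇒ phys 0x42B52  [4 reads]
#1 VA=0x80440A07B52 (r,kernel):
  TLB hit vpn=0x80440A07 → PA=0x42B52
#2 VA=0x80440A07B52 (r,kernel):
  TLB hit vpn=0x80440A07 → PA=0x42B52
#3 VA=0x80440A07B52 (r,kernel):
  TLB hit vpn=0x80440A07 → PA=0x42B52
#4 VA=0x80440A07B52 (r,kernel):
  TLB hit vpn=0x80440A07 → PA=0x42B52
#5 VA=0xD0700A056E9 (r,kernel):
  L0: frame=0x36 idx=26 entry=0x43007 [P=1 RW=1 US=1 PS=0]
  L1: frame=0x43 idx=28 entry=0x46007 [P=1 RW=1 US=1 PS=0]
  L2: frame=0x46 idx=5 entry=0x48007 [P=1 RW=1 US=1 PS=0]
  L3: frame=0x48 idx=5 entry=0x4A007 [P=1 RW=1 US=1 PS=0]
  ⇒ phys 0x4A6E9  [4 reads]

TLB: [["0x80440A07", "0x42"], ["0xD0700A05", "0x4A"]]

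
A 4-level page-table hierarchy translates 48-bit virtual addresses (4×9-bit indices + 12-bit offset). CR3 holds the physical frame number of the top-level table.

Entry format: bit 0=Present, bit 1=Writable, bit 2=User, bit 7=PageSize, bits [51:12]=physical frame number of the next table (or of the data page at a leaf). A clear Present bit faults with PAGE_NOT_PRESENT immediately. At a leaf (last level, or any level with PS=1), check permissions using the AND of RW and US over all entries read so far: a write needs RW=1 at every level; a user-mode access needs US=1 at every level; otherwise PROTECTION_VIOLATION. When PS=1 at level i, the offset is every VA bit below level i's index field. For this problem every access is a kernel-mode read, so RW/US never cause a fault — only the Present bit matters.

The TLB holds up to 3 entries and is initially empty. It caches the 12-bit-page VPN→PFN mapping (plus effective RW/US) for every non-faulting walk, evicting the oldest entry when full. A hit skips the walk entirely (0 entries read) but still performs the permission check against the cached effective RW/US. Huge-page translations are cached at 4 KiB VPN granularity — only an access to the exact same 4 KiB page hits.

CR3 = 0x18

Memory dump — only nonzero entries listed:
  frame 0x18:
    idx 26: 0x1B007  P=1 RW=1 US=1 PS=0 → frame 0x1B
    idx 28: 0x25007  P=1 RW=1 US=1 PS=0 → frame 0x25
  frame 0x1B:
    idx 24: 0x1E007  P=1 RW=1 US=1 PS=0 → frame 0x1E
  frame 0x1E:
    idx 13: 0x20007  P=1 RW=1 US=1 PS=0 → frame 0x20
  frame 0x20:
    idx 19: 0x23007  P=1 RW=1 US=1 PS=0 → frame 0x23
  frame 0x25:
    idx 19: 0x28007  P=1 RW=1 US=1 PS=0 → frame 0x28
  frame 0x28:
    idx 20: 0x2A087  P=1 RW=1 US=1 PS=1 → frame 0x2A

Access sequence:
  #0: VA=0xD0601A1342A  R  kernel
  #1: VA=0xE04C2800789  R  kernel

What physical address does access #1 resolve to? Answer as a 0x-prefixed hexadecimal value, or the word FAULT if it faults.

Trace:
#0 VA=0xD0601A1342A (r,kernel):
  [0] read 0x18 idx=26: raw=0x1B007 flags P=1 W=1 U=1 S=0
  [1] read 0x1B idx=24: raw=0x1E007 flags P=1 W=1 U=1 S=0
  [2] read 0x1E idx=13: raw=0x20007 flags P=1 W=1 U=1 S=0
  [3] read 0x20 idx=19: raw=0x23007 flags P=1 W=1 U=1 S=0
  → PA=0x2342A  (4 entries read)
#1 VA=0xE04C2800789 (r,kernel):
  [0] read 0x18 idx=28: raw=0x25007 flags P=1 W=1 U=1 S=0
  [1] read 0x25 idx=19: raw=0x28007 flags P=1 W=1 U=1 S=0
  [2] read 0x28 idx=20: raw=0x2A087 flags P=1 W=1 U=1 S=1
  → PA=0x2A789 (huge @L2)  (3 entries read)

Access #1 PA: 0x2A789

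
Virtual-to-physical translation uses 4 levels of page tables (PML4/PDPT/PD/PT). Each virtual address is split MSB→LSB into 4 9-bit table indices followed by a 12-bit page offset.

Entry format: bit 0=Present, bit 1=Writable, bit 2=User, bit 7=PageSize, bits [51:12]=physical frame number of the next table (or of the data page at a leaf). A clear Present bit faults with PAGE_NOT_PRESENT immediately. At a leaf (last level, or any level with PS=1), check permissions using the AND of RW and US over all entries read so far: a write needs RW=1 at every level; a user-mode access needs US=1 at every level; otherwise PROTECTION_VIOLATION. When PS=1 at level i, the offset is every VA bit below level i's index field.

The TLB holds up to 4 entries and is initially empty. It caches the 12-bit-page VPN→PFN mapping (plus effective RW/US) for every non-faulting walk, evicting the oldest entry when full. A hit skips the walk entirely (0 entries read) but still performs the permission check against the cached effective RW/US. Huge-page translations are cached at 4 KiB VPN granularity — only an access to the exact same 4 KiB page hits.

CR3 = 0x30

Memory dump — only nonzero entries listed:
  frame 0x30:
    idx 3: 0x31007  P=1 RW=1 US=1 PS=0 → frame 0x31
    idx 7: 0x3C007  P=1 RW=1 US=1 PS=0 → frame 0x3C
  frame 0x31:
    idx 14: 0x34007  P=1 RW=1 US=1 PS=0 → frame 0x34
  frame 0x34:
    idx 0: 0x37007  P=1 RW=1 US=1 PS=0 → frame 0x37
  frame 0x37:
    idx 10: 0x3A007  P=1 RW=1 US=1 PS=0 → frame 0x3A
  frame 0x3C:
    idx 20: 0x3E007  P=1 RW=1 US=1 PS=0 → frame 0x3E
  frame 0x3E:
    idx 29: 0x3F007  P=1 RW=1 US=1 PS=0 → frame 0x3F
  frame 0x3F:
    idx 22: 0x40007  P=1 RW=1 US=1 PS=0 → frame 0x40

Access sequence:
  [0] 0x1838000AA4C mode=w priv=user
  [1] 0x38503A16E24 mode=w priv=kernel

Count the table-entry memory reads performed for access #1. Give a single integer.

Per-access translation:
#0 VA=0x1838000AA4C (w,user):
  [0] read 0x30 idx=3: raw=0x31007 flags P=1 W=1 U=1 S=0
  [1] read 0x31 idx=14: raw=0x34007 flags P=1 W=1 U=1 S=0
  [2] read 0x34 idx=0: raw=0x37007 flags P=1 W=1 U=1 S=0
  [3] read 0x37 idx=10: raw=0x3A007 flags P=1 W=1 U=1 S=0
  → PA=0x3AA4C  (4 entries read)
#1 VA=0x38503A16E24 (w,kernel):
  [0] read 0x30 idx=7: raw=0x3C007 flags P=1 W=1 U=1 S=0
  [1] read 0x3C idx=20: raw=0x3E007 flags P=1 W=1 U=1 S=0
  [2] read 0x3E idx=29: raw=0x3F007 flags P=1 W=1 U=1 S=0
  [3] read 0x3F idx=22: raw=0x40007 flags P=1 W=1 U=1 S=0
  → PA=0x40E24  (4 entries read)

Entries read for #1: 4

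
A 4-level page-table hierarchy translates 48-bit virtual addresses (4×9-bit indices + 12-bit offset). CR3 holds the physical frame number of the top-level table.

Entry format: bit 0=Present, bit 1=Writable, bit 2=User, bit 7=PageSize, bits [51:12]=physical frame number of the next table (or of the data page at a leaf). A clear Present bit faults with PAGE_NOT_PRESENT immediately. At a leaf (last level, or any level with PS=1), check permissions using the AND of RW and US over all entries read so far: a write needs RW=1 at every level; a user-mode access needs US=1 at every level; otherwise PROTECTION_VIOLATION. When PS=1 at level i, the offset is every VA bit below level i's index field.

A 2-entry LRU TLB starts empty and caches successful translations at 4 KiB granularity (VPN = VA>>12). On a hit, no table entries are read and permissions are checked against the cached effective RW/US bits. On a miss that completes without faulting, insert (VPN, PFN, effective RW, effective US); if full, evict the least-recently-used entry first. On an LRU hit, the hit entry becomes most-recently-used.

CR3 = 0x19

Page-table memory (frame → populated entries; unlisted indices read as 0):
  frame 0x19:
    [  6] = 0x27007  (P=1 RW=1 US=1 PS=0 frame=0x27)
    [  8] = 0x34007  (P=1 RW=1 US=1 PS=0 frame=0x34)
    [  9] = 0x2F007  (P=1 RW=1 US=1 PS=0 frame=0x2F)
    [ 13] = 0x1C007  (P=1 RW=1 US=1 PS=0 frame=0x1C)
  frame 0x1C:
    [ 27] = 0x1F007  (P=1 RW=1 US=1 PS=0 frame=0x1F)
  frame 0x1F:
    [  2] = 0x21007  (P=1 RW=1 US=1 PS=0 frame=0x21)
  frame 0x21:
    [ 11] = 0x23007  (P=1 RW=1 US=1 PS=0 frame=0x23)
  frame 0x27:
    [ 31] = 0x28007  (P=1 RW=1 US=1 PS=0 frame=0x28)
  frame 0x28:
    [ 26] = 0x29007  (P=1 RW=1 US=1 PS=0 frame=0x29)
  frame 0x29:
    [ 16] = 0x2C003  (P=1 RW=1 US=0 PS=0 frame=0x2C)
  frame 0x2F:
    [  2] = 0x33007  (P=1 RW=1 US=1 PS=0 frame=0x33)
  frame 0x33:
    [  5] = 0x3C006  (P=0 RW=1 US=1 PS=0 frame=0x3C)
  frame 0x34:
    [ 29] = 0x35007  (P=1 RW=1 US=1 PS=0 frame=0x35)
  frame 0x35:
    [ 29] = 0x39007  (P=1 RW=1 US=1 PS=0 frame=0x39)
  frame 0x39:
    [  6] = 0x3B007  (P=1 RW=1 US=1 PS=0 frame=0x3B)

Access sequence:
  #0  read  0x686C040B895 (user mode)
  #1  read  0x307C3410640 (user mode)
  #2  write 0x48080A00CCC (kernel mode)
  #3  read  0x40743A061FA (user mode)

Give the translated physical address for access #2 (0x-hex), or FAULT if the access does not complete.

Trace:
#0 VA=0x686C040B895 (r,user):
  L0: frame=0x19 idx=13 entry=0x1C007 [P=1 RW=1 US=1 PS=0]
  L1: frame=0x1C idx=27 entry=0x1F007 [P=1 RW=1 US=1 PS=0]
  L2: frame=0x1F idx=2 entry=0x21007 [P=1 RW=1 US=1 PS=0]
  L3: frame=0x21 idx=11 entry=0x23007 [P=1 RW=1 US=1 PS=0]
  ✓ 0x23895  — 4 lookups
#1 VA=0x307C3410640 (r,user):
  L0: frame=0x19 idx=6 entry=0x27007 [P=1 RW=1 US=1 PS=0]
  L1: frame=0x27 idx=31 entry=0x28007 [P=1 RW=1 US=1 PS=0]
  L2: frame=0x28 idx=26 entry=0x29007 [P=1 RW=1 US=1 PS=0]
  L3: frame=0x29 idx=16 entry=0x2C003 [P=1 RW=1 US=0 PS=0]
  ⇒ fault: PROTECTION_VIOLATION  — 4 lookups
#2 VA=0x48080A00CCC (w,kernel):
  L0: frame=0x19 idx=9 entry=0x2F007 [P=1 RW=1 US=1 PS=0]
  L1: frame=0x2F idx=2 entry=0x33007 [P=1 RW=1 US=1 PS=0]
  L2: frame=0x33 idx=5 entry=0x3C006 [P=0 RW=1 US=1 PS=0]
  ⇒ fault: PAGE_NOT_PRESENT  — 3 lookups
#3 VA=0x40743A061FA (r,user):
  L0: frame=0x19 idx=8 entry=0x34007 [P=1 RW=1 US=1 PS=0]
  L1: frame=0x34 idx=29 entry=0x35007 [P=1 RW=1 US=1 PS=0]
  L2: frame=0x35 idx=29 entry=0x39007 [P=1 RW=1 US=1 PS=0]
  L3: frame=0x39 idx=6 entry=0x3B007 [P=1 RW=1 US=1 PS=0]
  ✓ 0x3B1FA  — 4 lookups

Access #2 PA: FAULT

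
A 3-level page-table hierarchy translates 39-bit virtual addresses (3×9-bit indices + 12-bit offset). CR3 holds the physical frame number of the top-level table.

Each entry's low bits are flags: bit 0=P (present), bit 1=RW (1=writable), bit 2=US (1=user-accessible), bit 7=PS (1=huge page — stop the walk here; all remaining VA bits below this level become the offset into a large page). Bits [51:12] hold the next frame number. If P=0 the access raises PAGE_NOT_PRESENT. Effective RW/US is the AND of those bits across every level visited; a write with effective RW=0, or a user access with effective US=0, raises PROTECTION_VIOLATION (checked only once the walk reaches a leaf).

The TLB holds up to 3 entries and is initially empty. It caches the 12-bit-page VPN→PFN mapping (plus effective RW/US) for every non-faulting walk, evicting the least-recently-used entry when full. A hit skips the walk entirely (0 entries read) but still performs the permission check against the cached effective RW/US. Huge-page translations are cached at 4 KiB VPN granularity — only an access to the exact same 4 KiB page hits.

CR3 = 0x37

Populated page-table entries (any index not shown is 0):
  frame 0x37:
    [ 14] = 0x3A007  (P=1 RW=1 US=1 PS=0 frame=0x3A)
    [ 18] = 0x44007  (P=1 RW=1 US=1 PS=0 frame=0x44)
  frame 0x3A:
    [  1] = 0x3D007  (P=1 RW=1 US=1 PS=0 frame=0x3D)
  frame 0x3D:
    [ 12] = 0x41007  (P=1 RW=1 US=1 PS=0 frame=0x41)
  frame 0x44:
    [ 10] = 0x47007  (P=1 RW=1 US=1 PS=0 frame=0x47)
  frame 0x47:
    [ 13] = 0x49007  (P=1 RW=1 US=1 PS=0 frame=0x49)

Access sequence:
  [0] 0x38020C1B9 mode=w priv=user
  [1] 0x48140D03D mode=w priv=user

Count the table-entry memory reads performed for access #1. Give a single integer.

Walk each access:
#0 VA=0x38020C1B9 (w,user):
  [0] read 0x37 idx=14: raw=0x3A007 flags P=1 W=1 U=1 S=0
  [1] read 0x3A idx=1: raw=0x3D007 flags P=1 W=1 U=1 S=0
  [2] read 0x3D idx=12: raw=0x41007 flags P=1 W=1 U=1 S=0
  ✓ 0x411B9  — 3 lookups
#1 VA=0x48140D03D (w,user):
  [0] read 0x37 idx=18: raw=0x44007 flags P=1 W=1 U=1 S=0
  [1] read 0x44 idx=10: raw=0x47007 flags P=1 W=1 U=1 S=0
  [2] read 0x47 idx=13: raw=0x49007 flags P=1 W=1 U=1 S=0
  ✓ 0x4903D  — 3 lookups

Entries read for #1: 3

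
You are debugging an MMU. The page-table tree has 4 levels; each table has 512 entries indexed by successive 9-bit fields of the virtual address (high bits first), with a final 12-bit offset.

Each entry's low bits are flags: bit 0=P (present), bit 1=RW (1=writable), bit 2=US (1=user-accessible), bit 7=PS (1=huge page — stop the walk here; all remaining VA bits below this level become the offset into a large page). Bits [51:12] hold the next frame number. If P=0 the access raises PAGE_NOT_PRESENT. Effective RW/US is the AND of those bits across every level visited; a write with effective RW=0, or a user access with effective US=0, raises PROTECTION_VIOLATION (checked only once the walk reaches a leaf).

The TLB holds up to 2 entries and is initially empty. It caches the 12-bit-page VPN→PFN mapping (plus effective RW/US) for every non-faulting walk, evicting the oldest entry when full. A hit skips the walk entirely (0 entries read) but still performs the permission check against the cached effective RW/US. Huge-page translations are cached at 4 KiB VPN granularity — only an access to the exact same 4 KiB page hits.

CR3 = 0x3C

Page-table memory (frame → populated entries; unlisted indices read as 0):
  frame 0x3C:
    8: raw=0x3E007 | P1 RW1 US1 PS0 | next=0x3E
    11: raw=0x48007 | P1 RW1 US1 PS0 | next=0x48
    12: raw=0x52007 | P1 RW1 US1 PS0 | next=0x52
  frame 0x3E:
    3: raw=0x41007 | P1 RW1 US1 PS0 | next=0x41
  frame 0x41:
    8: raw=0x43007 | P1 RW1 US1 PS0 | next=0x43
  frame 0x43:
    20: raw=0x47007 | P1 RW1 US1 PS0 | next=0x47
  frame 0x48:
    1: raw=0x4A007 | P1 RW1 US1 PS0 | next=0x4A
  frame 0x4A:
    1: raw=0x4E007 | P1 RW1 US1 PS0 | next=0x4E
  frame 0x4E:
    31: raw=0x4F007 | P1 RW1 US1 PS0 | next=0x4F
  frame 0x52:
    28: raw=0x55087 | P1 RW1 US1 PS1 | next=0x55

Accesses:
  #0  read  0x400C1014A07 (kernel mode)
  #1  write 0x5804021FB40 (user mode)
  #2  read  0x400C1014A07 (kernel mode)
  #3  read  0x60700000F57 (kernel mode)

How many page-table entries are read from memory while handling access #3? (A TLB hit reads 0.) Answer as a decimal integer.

Walk each access:
#0 VA=0x400C1014A07 (r,kernel):
  L0: frame=0x3C idx=8 entry=0x3E007 [P=1 RW=1 US=1 PS=0]
  L1: frame=0x3E idx=3 entry=0x41007 [P=1 RW=1 US=1 PS=0]
  L2: frame=0x41 idx=8 entry=0x43007 [P=1 RW=1 US=1 PS=0]
  L3: frame=0x43 idx=20 entry=0x47007 [P=1 RW=1 US=1 PS=0]
  → PA=0x47A07  (4 entries read)
#1 VA=0x5804021FB40 (w,user):
  L0: frame=0x3C idx=11 entry=0x48007 [P=1 RW=1 US=1 PS=0]
  L1: frame=0x48 idx=1 entry=0x4A007 [P=1 RW=1 US=1 PS=0]
  L2: frame=0x4A idx=1 entry=0x4E007 [P=1 RW=1 US=1 PS=0]
  L3: frame=0x4E idx=31 entry=0x4F007 [P=1 RW=1 US=1 PS=0]
  → PA=0x4FB40  (4 entries read)
#2 VA=0x400C1014A07 (r,kernel):
  TLB hit vpn=0x400C1014 → PA=0x47A07
#3 VA=0x60700000F57 (r,kernel):
  L0: frame=0x3C idx=12 entry=0x52007 [P=1 RW=1 US=1 PS=0]
  L1: frame=0x52 idx=28 entry=0x55087 [P=1 RW=1 US=1 PS=1]
  → PA=0x55F57 (huge @L1)  (2 entries read)

Entries read for #3: 2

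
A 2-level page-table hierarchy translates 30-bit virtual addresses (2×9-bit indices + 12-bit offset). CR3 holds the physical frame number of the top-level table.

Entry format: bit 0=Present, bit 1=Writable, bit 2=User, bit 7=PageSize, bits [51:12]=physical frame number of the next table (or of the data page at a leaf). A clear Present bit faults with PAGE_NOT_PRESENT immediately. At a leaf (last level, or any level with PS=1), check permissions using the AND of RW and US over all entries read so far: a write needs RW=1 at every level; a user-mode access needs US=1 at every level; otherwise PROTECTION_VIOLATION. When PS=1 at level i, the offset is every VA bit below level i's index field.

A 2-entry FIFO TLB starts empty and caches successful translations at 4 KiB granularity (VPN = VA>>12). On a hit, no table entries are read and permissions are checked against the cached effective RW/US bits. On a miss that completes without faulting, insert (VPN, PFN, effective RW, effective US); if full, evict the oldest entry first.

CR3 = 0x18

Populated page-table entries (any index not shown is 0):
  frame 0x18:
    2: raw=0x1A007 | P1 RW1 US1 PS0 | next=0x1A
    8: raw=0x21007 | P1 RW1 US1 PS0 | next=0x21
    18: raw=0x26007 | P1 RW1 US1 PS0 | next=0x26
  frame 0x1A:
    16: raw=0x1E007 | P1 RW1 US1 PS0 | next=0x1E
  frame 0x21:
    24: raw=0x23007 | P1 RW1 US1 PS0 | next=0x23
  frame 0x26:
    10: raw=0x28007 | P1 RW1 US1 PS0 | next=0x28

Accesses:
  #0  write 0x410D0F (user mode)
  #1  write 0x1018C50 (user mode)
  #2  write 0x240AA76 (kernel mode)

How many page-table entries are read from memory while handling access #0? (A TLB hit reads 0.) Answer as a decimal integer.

Trace:
#0 VA=0x410D0F (w,user):
  lvl0: tbl 0x18, slot 2 ⇒ 0x1A007 (P1/RW1/US1/PS0)
  lvl1: tbl 0x1A, slot 16 ⇒ 0x1E007 (P1/RW1/US1/PS0)
  ✓ 0x1ED0F  — 2 lookups
#1 VA=0x1018C50 (w,user):
  lvl0: tbl 0x18, slot 8 ⇒ 0x21007 (P1/RW1/US1/PS0)
  lvl1: tbl 0x21, slot 24 ⇒ 0x23007 (P1/RW1/US1/PS0)
  ✓ 0x23C50  — 2 lookups
#2 VA=0x240AA76 (w,kernel):
  lvl0: tbl 0x18, slot 18 ⇒ 0x26007 (P1/RW1/US1/PS0)
  lvl1: tbl 0x26, slot 10 ⇒ 0x28007 (P1/RW1/US1/PS0)
  ✓ 0x28A76  — 2 lookups

Entries read for #0: 2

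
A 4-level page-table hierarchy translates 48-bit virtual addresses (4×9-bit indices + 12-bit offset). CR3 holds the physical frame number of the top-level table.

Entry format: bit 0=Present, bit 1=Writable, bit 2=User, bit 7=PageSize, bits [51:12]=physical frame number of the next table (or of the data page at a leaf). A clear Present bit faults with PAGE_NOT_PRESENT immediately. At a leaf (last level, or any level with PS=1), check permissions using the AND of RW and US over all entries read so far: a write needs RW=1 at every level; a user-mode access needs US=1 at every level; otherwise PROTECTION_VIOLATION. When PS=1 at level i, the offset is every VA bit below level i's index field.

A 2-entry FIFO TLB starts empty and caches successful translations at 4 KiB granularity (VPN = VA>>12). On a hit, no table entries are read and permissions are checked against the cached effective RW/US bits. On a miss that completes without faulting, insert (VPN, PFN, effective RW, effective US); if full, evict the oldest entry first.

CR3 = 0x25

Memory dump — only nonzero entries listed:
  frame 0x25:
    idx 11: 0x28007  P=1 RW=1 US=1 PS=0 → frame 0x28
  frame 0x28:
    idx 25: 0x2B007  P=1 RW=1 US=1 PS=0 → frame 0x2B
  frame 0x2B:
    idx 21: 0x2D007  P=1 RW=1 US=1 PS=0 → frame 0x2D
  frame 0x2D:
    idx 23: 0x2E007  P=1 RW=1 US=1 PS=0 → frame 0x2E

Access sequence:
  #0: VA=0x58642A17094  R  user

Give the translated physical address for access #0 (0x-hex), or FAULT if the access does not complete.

Per-access translation:
#0 VA=0x58642A17094 (r,user):
  lvl0: tbl 0x25, slot 11 ⇒ 0x28007 (P1/RW1/US1/PS0)
  lvl1: tbl 0x28, slot 25 ⇒ 0x2B007 (P1/RW1/US1/PS0)
  lvl2: tbl 0x2B, slot 21 ⇒ 0x2D007 (P1/RW1/US1/PS0)
  lvl3: tbl 0x2D, slot 23 ⇒ 0x2E007 (P1/RW1/US1/PS0)
  ✓ 0x2E094  — 4 lookups

Access #0 PA: 0x2E094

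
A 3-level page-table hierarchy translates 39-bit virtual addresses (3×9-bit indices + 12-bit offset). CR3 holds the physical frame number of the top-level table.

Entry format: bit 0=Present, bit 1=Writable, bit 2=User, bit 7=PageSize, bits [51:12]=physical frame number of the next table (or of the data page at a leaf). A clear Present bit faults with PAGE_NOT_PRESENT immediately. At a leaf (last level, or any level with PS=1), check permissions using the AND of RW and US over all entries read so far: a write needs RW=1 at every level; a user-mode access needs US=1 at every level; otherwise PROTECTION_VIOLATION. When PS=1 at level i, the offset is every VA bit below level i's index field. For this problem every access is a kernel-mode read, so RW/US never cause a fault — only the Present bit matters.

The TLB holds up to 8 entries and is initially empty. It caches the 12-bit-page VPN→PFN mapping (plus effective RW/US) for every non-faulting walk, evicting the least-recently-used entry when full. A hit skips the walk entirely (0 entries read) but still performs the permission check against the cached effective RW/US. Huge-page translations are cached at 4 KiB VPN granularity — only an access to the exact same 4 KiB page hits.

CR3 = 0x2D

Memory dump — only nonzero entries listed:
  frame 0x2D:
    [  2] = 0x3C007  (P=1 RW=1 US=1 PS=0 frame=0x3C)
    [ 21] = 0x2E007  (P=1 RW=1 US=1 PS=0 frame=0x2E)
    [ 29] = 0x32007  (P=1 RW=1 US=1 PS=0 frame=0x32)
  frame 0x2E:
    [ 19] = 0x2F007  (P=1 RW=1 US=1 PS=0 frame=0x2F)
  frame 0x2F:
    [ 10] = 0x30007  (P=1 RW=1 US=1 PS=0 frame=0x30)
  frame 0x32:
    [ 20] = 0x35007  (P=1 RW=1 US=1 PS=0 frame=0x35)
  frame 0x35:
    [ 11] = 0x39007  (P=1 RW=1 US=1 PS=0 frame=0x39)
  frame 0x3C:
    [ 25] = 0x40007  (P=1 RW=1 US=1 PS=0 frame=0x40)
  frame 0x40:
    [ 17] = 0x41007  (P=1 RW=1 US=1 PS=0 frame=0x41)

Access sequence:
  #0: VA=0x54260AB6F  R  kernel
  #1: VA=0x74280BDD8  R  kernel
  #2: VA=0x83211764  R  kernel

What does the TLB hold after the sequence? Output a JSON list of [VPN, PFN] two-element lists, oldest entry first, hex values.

Trace:
#0 VA=0x54260AB6F (r,kernel):
  L0 @0x2D[21] → 0x2E007  P=1,RW=1,US=1,PS=0
  L1 @0x2E[19] → 0x2F007  P=1,RW=1,US=1,PS=0
  L2 @0x2F[10] → 0x30007  P=1,RW=1,US=1,PS=0
  ✓ 0x30B6F  — 3 lookups
#1 VA=0x74280BDD8 (r,kernel):
  L0 @0x2D[29] → 0x32007  P=1,RW=1,US=1,PS=0
  L1 @0x32[20] → 0x35007  P=1,RW=1,US=1,PS=0
  L2 @0x35[11] → 0x39007  P=1,RW=1,US=1,PS=0
  ✓ 0x39DD8  — 3 lookups
#2 VA=0x83211764 (r,kernel):
  L0 @0x2D[2] → 0x3C007  P=1,RW=1,US=1,PS=0
  L1 @0x3C[25] → 0x40007  P=1,RW=1,US=1,PS=0
  L2 @0x40[17] → 0x41007  P=1,RW=1,US=1,PS=0
  ✓ 0x41764  — 3 lookups

TLB: [["0x54260A", "0x30"], ["0x74280B", "0x39"], ["0x83211", "0x41"]]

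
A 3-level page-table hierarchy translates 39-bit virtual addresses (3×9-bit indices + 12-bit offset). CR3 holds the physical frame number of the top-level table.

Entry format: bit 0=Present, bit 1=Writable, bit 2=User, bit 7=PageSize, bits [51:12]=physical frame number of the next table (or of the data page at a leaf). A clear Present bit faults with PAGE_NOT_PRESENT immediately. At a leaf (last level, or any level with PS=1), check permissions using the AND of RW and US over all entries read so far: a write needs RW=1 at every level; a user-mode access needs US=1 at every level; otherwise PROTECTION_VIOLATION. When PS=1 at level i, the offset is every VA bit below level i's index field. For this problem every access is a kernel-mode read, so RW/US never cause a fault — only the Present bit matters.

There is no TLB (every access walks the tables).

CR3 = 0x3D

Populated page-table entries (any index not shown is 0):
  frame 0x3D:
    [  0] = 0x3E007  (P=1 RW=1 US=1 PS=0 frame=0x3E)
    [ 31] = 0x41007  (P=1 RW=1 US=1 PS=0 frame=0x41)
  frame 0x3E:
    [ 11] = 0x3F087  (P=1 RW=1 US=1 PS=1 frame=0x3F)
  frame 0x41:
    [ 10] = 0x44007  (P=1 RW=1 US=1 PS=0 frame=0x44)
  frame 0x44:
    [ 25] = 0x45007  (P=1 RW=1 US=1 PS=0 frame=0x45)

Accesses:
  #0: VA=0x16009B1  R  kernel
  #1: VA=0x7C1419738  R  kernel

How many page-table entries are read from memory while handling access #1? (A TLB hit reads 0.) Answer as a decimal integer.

Walk each access:
#0 VA=0x16009B1 (r,kernel):
  lvl0: tbl 0x3D, slot 0 ⇒ 0x3E007 (P1/RW1/US1/PS0)
  lvl1: tbl 0x3E, slot 11 ⇒ 0x3F087 (P1/RW1/US1/PS1)
  ⇒ phys 0x3F9B1 (huge @L1)  [2 reads]
#1 VA=0x7C1419738 (r,kernel):
  lvl0: tbl 0x3D, slot 31 ⇒ 0x41007 (P1/RW1/US1/PS0)
  lvl1: tbl 0x41, slot 10 ⇒ 0x44007 (P1/RW1/US1/PS0)
  lvl2: tbl 0x44, slot 25 ⇒ 0x45007 (P1/RW1/US1/PS0)
  ⇒ phys 0x45738  [3 reads]

Entries read for #1: 3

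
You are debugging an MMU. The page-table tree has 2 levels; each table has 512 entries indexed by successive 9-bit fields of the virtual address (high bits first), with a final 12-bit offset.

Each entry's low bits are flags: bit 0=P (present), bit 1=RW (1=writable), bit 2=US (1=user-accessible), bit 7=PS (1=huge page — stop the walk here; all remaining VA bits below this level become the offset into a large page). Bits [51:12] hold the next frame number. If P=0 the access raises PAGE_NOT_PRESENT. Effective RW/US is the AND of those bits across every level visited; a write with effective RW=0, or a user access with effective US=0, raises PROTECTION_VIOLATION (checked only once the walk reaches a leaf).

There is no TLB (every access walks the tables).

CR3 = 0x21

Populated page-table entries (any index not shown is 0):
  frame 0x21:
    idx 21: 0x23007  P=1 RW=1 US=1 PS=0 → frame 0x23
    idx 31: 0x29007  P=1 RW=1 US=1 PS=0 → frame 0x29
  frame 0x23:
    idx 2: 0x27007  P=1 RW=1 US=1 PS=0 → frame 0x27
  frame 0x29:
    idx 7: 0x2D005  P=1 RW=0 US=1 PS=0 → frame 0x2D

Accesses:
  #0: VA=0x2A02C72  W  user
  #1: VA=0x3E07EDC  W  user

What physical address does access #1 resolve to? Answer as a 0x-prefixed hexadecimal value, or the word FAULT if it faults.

Trace:
#0 VA=0x2A02C72 (w,user):
  L0 @0x21[21] → 0x23007  P=1,RW=1,US=1,PS=0
  L1 @0x23[2] → 0x27007  P=1,RW=1,US=1,PS=0
  ⇒ phys 0x27C72  [2 reads]
#1 VA=0x3E07EDC (w,user):
  L0 @0x21[31] → 0x29007  P=1,RW=1,US=1,PS=0
  L1 @0x29[7] → 0x2D005  P=1,RW=0,US=1,PS=0
  ⇒ fault: PROTECTION_VIOLATION  — 2 lookups

Access #1 PA: FAULT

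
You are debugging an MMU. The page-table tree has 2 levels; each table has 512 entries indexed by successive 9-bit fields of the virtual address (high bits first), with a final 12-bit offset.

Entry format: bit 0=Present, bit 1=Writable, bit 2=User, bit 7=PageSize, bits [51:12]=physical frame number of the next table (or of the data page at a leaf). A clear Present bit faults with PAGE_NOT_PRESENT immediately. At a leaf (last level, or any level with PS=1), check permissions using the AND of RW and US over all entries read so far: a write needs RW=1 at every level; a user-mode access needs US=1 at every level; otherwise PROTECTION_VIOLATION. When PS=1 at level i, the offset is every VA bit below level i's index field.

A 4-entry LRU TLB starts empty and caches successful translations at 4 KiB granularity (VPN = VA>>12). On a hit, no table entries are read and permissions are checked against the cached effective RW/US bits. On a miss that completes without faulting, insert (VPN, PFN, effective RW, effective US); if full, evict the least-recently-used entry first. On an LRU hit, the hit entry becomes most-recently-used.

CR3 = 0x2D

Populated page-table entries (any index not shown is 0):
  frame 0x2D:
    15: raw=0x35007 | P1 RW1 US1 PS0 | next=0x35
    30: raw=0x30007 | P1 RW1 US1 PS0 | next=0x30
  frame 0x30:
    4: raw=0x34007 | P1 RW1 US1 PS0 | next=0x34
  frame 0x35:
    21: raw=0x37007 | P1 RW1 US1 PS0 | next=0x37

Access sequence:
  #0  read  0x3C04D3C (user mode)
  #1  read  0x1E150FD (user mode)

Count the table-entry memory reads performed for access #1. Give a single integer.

Per-access translation:
#0 VA=0x3C04D3C (r,user):
  lvl0: tbl 0x2D, slot 30 ⇒ 0x30007 (P1/RW1/US1/PS0)
  lvl1: tbl 0x30, slot 4 ⇒ 0x34007 (P1/RW1/US1/PS0)
  ⇒ phys 0x34D3C  [2 reads]
#1 VA=0x1E150FD (r,user):
  lvl0: tbl 0x2D, slot 15 ⇒ 0x35007 (P1/RW1/US1/PS0)
  lvl1: tbl 0x35, slot 21 ⇒ 0x37007 (P1/RW1/US1/PS0)
  ⇒ phys 0x370FD  [2 reads]

Entries read for #1: 2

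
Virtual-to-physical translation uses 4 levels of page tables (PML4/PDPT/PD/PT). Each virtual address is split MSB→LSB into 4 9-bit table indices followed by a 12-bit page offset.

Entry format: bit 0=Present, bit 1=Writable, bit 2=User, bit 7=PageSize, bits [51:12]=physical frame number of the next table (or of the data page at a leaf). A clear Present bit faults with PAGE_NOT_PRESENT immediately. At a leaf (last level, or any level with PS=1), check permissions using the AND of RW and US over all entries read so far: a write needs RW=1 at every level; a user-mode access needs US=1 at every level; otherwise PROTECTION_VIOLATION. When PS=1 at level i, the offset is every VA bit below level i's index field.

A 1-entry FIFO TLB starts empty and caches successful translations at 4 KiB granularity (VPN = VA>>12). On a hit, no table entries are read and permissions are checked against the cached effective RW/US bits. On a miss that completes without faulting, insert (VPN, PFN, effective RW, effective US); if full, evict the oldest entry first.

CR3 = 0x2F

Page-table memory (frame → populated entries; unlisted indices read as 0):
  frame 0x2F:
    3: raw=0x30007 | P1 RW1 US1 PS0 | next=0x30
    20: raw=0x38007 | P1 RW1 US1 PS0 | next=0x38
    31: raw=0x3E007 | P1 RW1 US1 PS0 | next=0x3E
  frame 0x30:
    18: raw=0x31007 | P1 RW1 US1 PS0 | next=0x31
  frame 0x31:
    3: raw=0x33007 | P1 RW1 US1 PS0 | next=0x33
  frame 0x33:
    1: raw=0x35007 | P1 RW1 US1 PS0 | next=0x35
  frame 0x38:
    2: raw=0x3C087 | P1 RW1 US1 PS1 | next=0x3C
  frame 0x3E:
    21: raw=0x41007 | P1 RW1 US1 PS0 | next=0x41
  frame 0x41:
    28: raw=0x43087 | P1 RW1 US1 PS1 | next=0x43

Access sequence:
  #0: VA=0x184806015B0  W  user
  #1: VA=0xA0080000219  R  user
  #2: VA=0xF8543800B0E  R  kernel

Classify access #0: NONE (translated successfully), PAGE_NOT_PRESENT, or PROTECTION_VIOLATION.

Per-access translation:
#0 VA=0x184806015B0 (w,user):
  lvl0: tbl 0x2F, slot 3 ⇒ 0x30007 (P1/RW1/US1/PS0)
  lvl1: tbl 0x30, slot 18 ⇒ 0x31007 (P1/RW1/US1/PS0)
  lvl2: tbl 0x31, slot 3 ⇒ 0x33007 (P1/RW1/US1/PS0)
  lvl3: tbl 0x33, slot 1 ⇒ 0x35007 (P1/RW1/US1/PS0)
  ⇒ phys 0x355B0  [4 reads]
#1 VA=0xA0080000219 (r,user):
  lvl0: tbl 0x2F, slot 20 ⇒ 0x38007 (P1/RW1/US1/PS0)
  lvl1: tbl 0x38, slot 2 ⇒ 0x3C087 (P1/RW1/US1/PS1)
  ⇒ phys 0x3C219 (huge @L1)  [2 reads]
#2 VA=0xF8543800B0E (r,kernel):
  lvl0: tbl 0x2F, slot 31 ⇒ 0x3E007 (P1/RW1/US1/PS0)
  lvl1: tbl 0x3E, slot 21 ⇒ 0x41007 (P1/RW1/US1/PS0)
  lvl2: tbl 0x41, slot 28 ⇒ 0x43087 (P1/RW1/US1/PS1)
  ⇒ phys 0x43B0E (huge @L2)  [3 reads]

Access #0 fault: NONE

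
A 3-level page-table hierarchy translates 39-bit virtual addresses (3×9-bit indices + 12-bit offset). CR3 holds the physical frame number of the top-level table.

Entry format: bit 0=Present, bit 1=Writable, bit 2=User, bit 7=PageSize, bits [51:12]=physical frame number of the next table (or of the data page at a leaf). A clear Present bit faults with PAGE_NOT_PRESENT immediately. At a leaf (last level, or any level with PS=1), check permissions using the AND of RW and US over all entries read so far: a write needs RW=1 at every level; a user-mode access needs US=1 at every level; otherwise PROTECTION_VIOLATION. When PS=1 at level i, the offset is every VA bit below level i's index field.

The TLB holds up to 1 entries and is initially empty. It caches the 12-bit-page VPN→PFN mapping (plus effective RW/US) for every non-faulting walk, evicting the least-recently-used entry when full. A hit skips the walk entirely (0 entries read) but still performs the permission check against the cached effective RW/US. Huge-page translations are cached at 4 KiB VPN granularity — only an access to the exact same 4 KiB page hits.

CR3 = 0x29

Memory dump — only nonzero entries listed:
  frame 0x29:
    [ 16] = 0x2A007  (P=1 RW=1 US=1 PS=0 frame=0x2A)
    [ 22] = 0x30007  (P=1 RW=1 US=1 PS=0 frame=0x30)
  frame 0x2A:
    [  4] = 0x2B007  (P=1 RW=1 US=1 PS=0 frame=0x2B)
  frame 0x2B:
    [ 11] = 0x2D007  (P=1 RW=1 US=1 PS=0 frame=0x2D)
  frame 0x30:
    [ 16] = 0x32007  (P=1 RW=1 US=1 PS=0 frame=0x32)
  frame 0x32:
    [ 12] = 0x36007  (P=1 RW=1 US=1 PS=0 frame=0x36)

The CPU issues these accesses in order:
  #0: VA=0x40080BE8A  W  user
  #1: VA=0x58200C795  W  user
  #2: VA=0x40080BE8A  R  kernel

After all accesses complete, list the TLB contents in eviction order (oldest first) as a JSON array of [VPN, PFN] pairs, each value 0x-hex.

Trace:
#0 VA=0x40080BE8A (w,user):
  L0 @0x29[16] → 0x2A007  P=1,RW=1,US=1,PS=0
  L1 @0x2A[4] → 0x2B007  P=1,RW=1,US=1,PS=0
  L2 @0x2B[11] → 0x2D007  P=1,RW=1,US=1,PS=0
  ⇒ phys 0x2DE8A  [3 reads]
#1 VA=0x58200C795 (w,user):
  L0 @0x29[22] → 0x30007  P=1,RW=1,US=1,PS=0
  L1 @0x30[16] → 0x32007  P=1,RW=1,US=1,PS=0
  L2 @0x32[12] → 0x36007  P=1,RW=1,US=1,PS=0
  ⇒ phys 0x36795  [3 reads]
#2 VA=0x40080BE8A (r,kernel):
  L0 @0x29[16] → 0x2A007  P=1,RW=1,US=1,PS=0
  L1 @0x2A[4] → 0x2B007  P=1,RW=1,US=1,PS=0
  L2 @0x2B[11] → 0x2D007  P=1,RW=1,US=1,PS=0
  ⇒ phys 0x2DE8A  [3 reads]

TLB: [["0x40080B", "0x2D"]]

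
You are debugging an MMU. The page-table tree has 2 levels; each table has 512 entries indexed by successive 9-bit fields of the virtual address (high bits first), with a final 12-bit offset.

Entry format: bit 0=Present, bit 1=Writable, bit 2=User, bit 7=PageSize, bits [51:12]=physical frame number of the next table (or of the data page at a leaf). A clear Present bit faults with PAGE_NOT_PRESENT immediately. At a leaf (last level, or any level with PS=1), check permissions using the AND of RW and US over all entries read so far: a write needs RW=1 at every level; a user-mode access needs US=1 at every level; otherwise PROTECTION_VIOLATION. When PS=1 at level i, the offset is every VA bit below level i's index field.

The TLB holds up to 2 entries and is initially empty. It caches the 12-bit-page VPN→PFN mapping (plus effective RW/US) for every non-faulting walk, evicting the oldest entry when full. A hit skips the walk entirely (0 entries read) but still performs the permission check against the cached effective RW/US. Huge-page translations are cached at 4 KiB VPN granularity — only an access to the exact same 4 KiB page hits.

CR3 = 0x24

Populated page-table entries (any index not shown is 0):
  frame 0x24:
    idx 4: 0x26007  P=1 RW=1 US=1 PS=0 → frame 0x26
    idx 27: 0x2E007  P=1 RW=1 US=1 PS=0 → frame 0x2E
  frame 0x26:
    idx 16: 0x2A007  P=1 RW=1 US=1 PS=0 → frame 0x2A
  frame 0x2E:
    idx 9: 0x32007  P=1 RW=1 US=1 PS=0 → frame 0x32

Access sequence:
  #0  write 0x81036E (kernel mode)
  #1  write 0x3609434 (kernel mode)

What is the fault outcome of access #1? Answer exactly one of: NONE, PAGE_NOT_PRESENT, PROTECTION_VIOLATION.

Per-access translation:
#0 VA=0x81036E (w,kernel):
  [0] read 0x24 idx=4: raw=0x26007 flags P=1 W=1 U=1 S=0
  [1] read 0x26 idx=16: raw=0x2A007 flags P=1 W=1 U=1 S=0
  ✓ 0x2A36E  — 2 lookups
#1 VA=0x3609434 (w,kernel):
  [0] read 0x24 idx=27: raw=0x2E007 flags P=1 W=1 U=1 S=0
  [1] read 0x2E idx=9: raw=0x32007 flags P=1 W=1 U=1 S=0
  ✓ 0x32434  — 2 lookups

Access #1 fault: NONE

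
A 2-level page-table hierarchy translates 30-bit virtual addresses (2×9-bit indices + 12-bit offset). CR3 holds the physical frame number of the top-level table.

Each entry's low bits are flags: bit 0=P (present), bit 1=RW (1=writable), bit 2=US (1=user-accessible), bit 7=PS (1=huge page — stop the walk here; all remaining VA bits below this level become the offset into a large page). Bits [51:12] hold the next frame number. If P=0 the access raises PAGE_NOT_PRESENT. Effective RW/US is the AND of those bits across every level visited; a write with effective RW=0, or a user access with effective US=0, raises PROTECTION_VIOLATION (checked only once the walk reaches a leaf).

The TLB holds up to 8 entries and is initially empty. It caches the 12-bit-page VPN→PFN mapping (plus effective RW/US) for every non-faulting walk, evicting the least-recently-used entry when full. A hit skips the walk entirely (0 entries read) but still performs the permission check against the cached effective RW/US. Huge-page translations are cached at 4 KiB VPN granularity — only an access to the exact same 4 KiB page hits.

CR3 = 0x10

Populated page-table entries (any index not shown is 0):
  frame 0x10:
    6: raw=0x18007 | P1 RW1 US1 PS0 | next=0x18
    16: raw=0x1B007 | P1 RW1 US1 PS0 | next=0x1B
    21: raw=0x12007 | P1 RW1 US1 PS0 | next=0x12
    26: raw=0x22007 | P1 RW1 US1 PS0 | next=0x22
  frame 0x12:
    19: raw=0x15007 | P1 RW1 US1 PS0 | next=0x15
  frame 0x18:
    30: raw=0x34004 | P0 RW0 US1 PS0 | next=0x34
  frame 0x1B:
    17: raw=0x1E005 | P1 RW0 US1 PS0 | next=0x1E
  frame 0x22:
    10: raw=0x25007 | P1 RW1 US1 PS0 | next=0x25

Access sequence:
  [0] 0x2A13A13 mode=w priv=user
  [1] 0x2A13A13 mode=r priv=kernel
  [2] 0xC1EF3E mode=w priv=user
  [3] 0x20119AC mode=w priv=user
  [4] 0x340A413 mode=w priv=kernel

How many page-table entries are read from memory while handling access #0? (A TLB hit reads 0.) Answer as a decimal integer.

Walk each access:
#0 VA=0x2A13A13 (w,user):
  L0 @0x10[21] → 0x12007  P=1,RW=1,US=1,PS=0
  L1 @0x12[19] → 0x15007  P=1,RW=1,US=1,PS=0
  → PA=0x15A13  (2 entries read)
#1 VA=0x2A13A13 (r,kernel):
  TLB hit vpn=0x2A13 → PA=0x15A13
#2 VA=0xC1EF3E (w,user):
  L0 @0x10[6] → 0x18007  P=1,RW=1,US=1,PS=0
  L1 @0x18[30] → 0x34004  P=0,RW=0,US=1,PS=0
  ✗ PAGE_NOT_PRESENT  [2 reads]
#3 VA=0x20119AC (w,user):
  L0 @0x10[16] → 0x1B007  P=1,RW=1,US=1,PS=0
  L1 @0x1B[17] → 0x1E005  P=1,RW=0,US=1,PS=0
  ✗ PROTECTION_VIOLATION  [2 reads]
#4 VA=0x340A413 (w,kernel):
  L0 @0x10[26] → 0x22007  P=1,RW=1,US=1,PS=0
  L1 @0x22[10] → 0x25007  P=1,RW=1,US=1,PS=0
  → PA=0x25413  (2 entries read)

Entries read for #0: 2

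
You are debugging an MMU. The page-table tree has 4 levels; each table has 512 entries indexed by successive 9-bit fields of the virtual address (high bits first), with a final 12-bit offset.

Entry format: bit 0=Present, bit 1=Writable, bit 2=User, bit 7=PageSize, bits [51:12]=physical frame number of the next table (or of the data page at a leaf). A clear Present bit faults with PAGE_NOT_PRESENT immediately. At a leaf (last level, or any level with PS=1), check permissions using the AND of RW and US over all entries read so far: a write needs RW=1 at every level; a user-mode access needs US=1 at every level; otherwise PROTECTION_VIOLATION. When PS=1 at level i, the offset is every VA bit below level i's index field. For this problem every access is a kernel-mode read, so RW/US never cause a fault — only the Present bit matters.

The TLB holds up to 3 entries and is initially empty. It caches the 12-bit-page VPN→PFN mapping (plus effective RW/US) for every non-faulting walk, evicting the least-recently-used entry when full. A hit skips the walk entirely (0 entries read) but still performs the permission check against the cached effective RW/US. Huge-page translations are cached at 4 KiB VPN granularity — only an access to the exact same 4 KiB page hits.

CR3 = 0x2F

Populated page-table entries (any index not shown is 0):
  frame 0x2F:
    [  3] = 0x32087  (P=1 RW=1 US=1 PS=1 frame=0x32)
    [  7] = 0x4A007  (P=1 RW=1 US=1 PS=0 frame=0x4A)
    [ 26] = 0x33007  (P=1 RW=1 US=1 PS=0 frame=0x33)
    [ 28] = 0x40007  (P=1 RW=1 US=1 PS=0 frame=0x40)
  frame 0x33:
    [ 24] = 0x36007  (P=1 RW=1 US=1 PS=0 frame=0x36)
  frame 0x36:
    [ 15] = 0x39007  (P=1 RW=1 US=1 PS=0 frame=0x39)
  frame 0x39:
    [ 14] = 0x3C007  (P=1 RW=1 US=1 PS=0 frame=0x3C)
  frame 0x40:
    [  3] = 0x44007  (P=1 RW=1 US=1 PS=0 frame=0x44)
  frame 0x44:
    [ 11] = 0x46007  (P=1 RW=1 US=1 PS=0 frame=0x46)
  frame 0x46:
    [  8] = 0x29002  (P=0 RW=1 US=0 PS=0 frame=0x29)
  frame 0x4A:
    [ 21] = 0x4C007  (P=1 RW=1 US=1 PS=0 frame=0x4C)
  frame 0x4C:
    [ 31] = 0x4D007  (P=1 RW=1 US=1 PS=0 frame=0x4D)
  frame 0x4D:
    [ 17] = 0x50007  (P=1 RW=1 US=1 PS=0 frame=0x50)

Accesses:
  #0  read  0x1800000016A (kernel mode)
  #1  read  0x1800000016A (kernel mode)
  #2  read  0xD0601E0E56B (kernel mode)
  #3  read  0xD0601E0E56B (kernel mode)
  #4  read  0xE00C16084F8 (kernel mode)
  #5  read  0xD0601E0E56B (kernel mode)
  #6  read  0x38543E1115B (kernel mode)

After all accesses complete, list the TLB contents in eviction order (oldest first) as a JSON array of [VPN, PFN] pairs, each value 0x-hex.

Walk each access:
#0 VA=0x1800000016A (r,kernel):
  [0] read 0x2F idx=3: raw=0x32087 flags P=1 W=1 U=1 S=1
  ⇒ phys 0x3216A (huge @L0)  [1 reads]
#1 VA=0x1800000016A (r,kernel):
  TLB hit vpn=0x18000000 → PA=0x3216A
#2 VA=0xD0601E0E56B (r,kernel):
  [0] read 0x2F idx=26: raw=0x33007 flags P=1 W=1 U=1 S=0
  [1] read 0x33 idx=24: raw=0x36007 flags P=1 W=1 U=1 S=0
  [2] read 0x36 idx=15: raw=0x39007 flags P=1 W=1 U=1 S=0
  [3] read 0x39 idx=14: raw=0x3C007 flags P=1 W=1 U=1 S=0
  ⇒ phys 0x3C56B  [4 reads]
#3 VA=0xD0601E0E56B (r,kernel):
  TLB hit vpn=0xD0601E0E → PA=0x3C56B
#4 VA=0xE00C16084F8 (r,kernel):
  [0] read 0x2F idx=28: raw=0x40007 flags P=1 W=1 U=1 S=0
  [1] read 0x40 idx=3: raw=0x44007 flags P=1 W=1 U=1 S=0
  [2] read 0x44 idx=11: raw=0x46007 flags P=1 W=1 U=1 S=0
  [3] read 0x46 idx=8: raw=0x29002 flags P=0 W=1 U=0 S=0
  → PAGE_NOT_PRESENT  (4 entries read)
#5 VA=0xD0601E0E56B (r,kernel):
  TLB hit vpn=0xD0601E0E → PA=0x3C56B
#6 VA=0x38543E1115B (r,kernel):
  [0] read 0x2F idx=7: raw=0x4A007 flags P=1 W=1 U=1 S=0
  [1] read 0x4A idx=21: raw=0x4C007 flags P=1 W=1 U=1 S=0
  [2] read 0x4C idx=31: raw=0x4D007 flags P=1 W=1 U=1 S=0
  [3] read 0x4D idx=17: raw=0x50007 flags P=1 W=1 U=1 S=0
  ⇒ phys 0x5015B  [4 reads]

TLB: [["0x18000000", "0x32"], ["0xD0601E0E", "0x3C"], ["0x38543E11", "0x50"]]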